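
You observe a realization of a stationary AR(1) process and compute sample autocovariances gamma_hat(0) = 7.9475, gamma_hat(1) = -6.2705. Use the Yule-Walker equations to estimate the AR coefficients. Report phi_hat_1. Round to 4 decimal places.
\hat\phi_{1} = -0.7890

The Yule-Walker equations for an AR(p) process read, in matrix form,
  Gamma_p phi = r_p,   with   (Gamma_p)_{ij} = gamma(|i - j|),
                       (r_p)_i = gamma(i),   i,j = 1..p.
Substitute the sample gammas (Toeplitz matrix and right-hand side of size 1):
  Gamma_p = [[7.9475]]
  r_p     = [-6.2705]
With p = 1 this is the single equation gamma(0) phi_1 = gamma(1):
  phi_hat_1 = gamma(1) / gamma(0) = -6.2705 / 7.9475 = -0.7890.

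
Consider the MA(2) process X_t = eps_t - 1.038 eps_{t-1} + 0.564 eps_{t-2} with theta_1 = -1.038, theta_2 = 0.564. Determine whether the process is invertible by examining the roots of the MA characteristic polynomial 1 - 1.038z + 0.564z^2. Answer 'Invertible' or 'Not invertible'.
\text{Invertible}

The MA(q) characteristic polynomial is P(z) = 1 - 1.038z + 0.564z^2.
Invertibility requires all roots to lie outside the unit circle, i.e. |z| > 1 for every root.
Set 1 + (-1.038) z + (0.564) z^2 = 0, i.e. a z^2 + b z + c = 0 with a = 0.564, b = -1.038, c = 1.
Discriminant D = b^2 - 4ac = (-1.038)^2 - 4*(0.564)*1 = 1.077444 - (2.256) = -1.178556.
D < 0, so the roots are the complex-conjugate pair z = (-b +/- i sqrt(-D)) / (2a) = 0.9202 +/- 0.9624i.
For a conjugate pair |z|^2 = z * conj(z) = (product of roots) = c/a = 1/(0.564) = 1.77305, so |z| = sqrt(1.77305) = 1.3316 for both roots.
Moduli of all roots: 1.3316, 1.3316.
All moduli strictly greater than 1? Yes.
Verdict: Invertible.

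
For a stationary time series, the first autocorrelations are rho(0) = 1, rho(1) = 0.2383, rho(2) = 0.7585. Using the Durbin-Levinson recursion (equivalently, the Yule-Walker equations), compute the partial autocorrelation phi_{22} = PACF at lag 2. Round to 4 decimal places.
\phi_{22} = 0.7440

The PACF at lag k is phi_{kk}, the last component of the solution
to the Yule-Walker system G_k phi = r_k where
  (G_k)_{ij} = rho(|i - j|), (r_k)_i = rho(i), i,j = 1..k.
Equivalently, Durbin-Levinson gives phi_{kk} iteratively:
  phi_{11} = rho(1)
  phi_{kk} = [rho(k) - sum_{j=1..k-1} phi_{k-1,j} rho(k-j)]
            / [1 - sum_{j=1..k-1} phi_{k-1,j} rho(j)],
  phi_{k,j} = phi_{k-1,j} - phi_{kk} phi_{k-1,k-j},  j = 1..k-1.
Step k = 1:
  phi_11 = rho(1) = 0.2383.
Step k = 2:
  phi_22 = [rho(2) - phi_11 rho(1)] / [1 - phi_11 rho(1)] = [0.7585 - (0.2383)(0.2383)] / [1 - (0.2383)(0.2383)]
         = 0.70171311 / 0.94321311 = 0.744.
Therefore phi_{22} = 0.7440.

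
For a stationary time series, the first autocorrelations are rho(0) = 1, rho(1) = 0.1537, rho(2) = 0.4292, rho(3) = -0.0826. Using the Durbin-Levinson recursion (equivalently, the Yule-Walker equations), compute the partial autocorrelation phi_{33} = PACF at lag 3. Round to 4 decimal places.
\phi_{33} = -0.2290

The PACF at lag k is phi_{kk}, the last component of the solution
to the Yule-Walker system G_k phi = r_k where
  (G_k)_{ij} = rho(|i - j|), (r_k)_i = rho(i), i,j = 1..k.
Equivalently, Durbin-Levinson gives phi_{kk} iteratively:
  phi_{11} = rho(1)
  phi_{kk} = [rho(k) - sum_{j=1..k-1} phi_{k-1,j} rho(k-j)]
            / [1 - sum_{j=1..k-1} phi_{k-1,j} rho(j)],
  phi_{k,j} = phi_{k-1,j} - phi_{kk} phi_{k-1,k-j},  j = 1..k-1.
Step k = 1:
  phi_11 = rho(1) = 0.1537.
Step k = 2:
  phi_22 = [rho(2) - phi_11 rho(1)] / [1 - phi_11 rho(1)] = [0.4292 - (0.1537)(0.1537)] / [1 - (0.1537)(0.1537)]
         = 0.40557631 / 0.97637631 = 0.415389.
  Update: phi_21 = phi_11 - phi_22 phi_11 = 0.1537 - (0.415389)(0.1537) = 0.089855.
Step k = 3:
  phi_33 = [rho(3) - phi_21 rho(2) - phi_22 rho(1)] / [1 - phi_21 rho(1) - phi_22 rho(2)]
    numerator   = -0.0826 - (0.089855)(0.4292) - (0.415389)(0.1537) = -0.18501096
    denominator = 1 - (0.089855)(0.1537) - (0.415389)(0.4292) = 0.80790423
  phi_33 = -0.18501096 / 0.80790423 = -0.229.
Therefore phi_{33} = -0.2290.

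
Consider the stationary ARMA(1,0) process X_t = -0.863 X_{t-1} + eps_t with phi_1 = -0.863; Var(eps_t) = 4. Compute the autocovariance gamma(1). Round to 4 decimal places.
\gamma(1) = -13.5250

Multiply the model equation by X_{t-k} and take expectations. With theta_0 = psi_0 = 1 and psi_j the MA(infinity) weights, this gives
  gamma(k) - sum_i phi_i gamma(k-i) = c_k,
  c_k = sigma^2 * sum_{j=k..q} theta_j psi_{j-k}   (c_k = 0 for k > q),
using gamma(-m) = gamma(m).
Pure AR (q = 0): c_0 = sigma^2 = 4, c_k = 0 for k >= 1.
Equations for k = 0 and k = 1 (AR order 1):
  gamma(0) = phi_1 gamma(1) + c_0
  gamma(1) = phi_1 gamma(0) + c_1
Substituting the second into the first: gamma(0) (1 - phi_1^2) = c_0 + phi_1 c_1, so
  gamma(0) = c_0 / (1 - phi_1^2) = 4 / (1 - (-0.863)^2) = 4 / 0.255231 = 15.672077.
  gamma(1) = phi_1 gamma(0) = (-0.863)(15.672077) = -13.525003.
Therefore gamma(1) = -13.5250 (to 4 decimal places).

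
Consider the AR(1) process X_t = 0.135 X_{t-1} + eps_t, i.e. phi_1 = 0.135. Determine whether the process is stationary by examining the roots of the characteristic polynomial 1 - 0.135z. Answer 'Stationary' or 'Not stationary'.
\text{Stationary}

The AR(p) characteristic polynomial is P(z) = 1 - 0.135z.
Stationarity requires all roots to lie outside the unit circle, i.e. |z| > 1 for every root.
This is linear in z: 1 + (-0.135) z = 0  =>  z = -1/(-0.135) = 7.407407,  |z| = 7.407407.
Moduli of all roots: 7.4074.
All moduli strictly greater than 1? Yes.
Verdict: Stationary.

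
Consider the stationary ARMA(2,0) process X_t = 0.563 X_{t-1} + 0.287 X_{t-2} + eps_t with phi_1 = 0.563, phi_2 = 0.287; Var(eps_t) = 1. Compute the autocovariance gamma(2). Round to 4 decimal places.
\gamma(2) = 2.1175

Multiply the model equation by X_{t-k} and take expectations. With theta_0 = psi_0 = 1 and psi_j the MA(infinity) weights, this gives
  gamma(k) - sum_i phi_i gamma(k-i) = c_k,
  c_k = sigma^2 * sum_{j=k..q} theta_j psi_{j-k}   (c_k = 0 for k > q),
using gamma(-m) = gamma(m).
Pure AR (q = 0): c_0 = sigma^2 = 1, c_k = 0 for k >= 1.
Equations for k = 0, 1, 2 (AR order 2, c_2 = 0):
  (E0) gamma(0) = phi_1 gamma(1) + phi_2 gamma(2) + c_0
  (E1) gamma(1) = phi_1 gamma(0) + phi_2 gamma(1) + c_1
  (E2) gamma(2) = phi_1 gamma(1) + phi_2 gamma(0)
From (E1): gamma(1) = A gamma(0) + B with
  A = phi_1 / (1 - phi_2) = 0.563 / 0.713 = 0.789621,   B = c_1 / (1 - phi_2) = 0 / 0.713 = 0.
Insert (E2) into (E0): gamma(0) (1 - phi_2^2) = phi_1 (1 + phi_2) gamma(1) + c_0.
  phi_1 (1 + phi_2) = (0.563)(1.287) = 0.724581,   1 - phi_2^2 = 0.917631.
Replace gamma(1) by A gamma(0) + B and collect gamma(0):
  gamma(0) [0.917631 - (0.724581)(0.789621)] = c_0 = 1
  gamma(0) * 0.345486 = 1
  gamma(0) = 1 / 0.345486 = 2.89447.
  gamma(1) = A gamma(0) = (0.789621)(2.89447) = 2.285535.
  gamma(2) = phi_1 gamma(1) + phi_2 gamma(0) = (0.563)(2.285535) + (0.287)(2.89447) = 2.117469.
Therefore gamma(2) = 2.1175 (to 4 decimal places).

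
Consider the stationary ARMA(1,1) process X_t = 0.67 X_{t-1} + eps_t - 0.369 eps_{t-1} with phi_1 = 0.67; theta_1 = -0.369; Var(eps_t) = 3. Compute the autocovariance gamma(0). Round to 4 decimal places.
\gamma(0) = 3.4932

Multiply the model equation by X_{t-k} and take expectations. With theta_0 = psi_0 = 1 and psi_j the MA(infinity) weights, this gives
  gamma(k) - sum_i phi_i gamma(k-i) = c_k,
  c_k = sigma^2 * sum_{j=k..q} theta_j psi_{j-k}   (c_k = 0 for k > q),
using gamma(-m) = gamma(m).
psi-weights needed (psi_j = theta_j + sum_i phi_i psi_{j-i}):
  psi_1 = theta_1 + phi_1 = -0.369 + (0.67) = 0.301
Right-hand sides:
  c_0 = sigma^2 (1 + theta_1 psi_1) = 3 * (1 + (-0.369)(0.301)) = 3 * 0.888931 = 2.666793
  c_1 = sigma^2 theta_1 = 3 * (-0.369) = -1.107
  c_2 = 0
Equations for k = 0 and k = 1 (AR order 1):
  gamma(0) = phi_1 gamma(1) + c_0
  gamma(1) = phi_1 gamma(0) + c_1
Substituting the second into the first: gamma(0) (1 - phi_1^2) = c_0 + phi_1 c_1, so
  gamma(0) = (c_0 + phi_1 c_1) / (1 - phi_1^2) = (2.666793 + (0.67)(-1.107)) / (1 - (0.67)^2) = 1.925103 / 0.5511 = 3.493201.
Therefore gamma(0) = 3.4932 (to 4 decimal places).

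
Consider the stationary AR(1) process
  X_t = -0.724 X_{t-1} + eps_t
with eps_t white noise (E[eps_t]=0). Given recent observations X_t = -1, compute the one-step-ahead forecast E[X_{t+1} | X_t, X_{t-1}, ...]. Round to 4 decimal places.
E[X_{t+1} \mid \mathcal F_t] = 0.7240

For an AR(p) model X_t = c + sum_i phi_i X_{t-i} + eps_t, the
one-step-ahead conditional mean is
  E[X_{t+1} | X_t, ...] = c + sum_i phi_i X_{t+1-i}.
Substitute known values:
  E[X_{t+1} | ...] = (-0.724) * (-1)
                   = 0.7240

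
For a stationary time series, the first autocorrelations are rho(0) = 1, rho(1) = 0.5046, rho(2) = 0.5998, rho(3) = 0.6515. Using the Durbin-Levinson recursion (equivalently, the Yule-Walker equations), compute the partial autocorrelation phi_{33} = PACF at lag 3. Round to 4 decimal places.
\phi_{33} = 0.4361

The PACF at lag k is phi_{kk}, the last component of the solution
to the Yule-Walker system G_k phi = r_k where
  (G_k)_{ij} = rho(|i - j|), (r_k)_i = rho(i), i,j = 1..k.
Equivalently, Durbin-Levinson gives phi_{kk} iteratively:
  phi_{11} = rho(1)
  phi_{kk} = [rho(k) - sum_{j=1..k-1} phi_{k-1,j} rho(k-j)]
            / [1 - sum_{j=1..k-1} phi_{k-1,j} rho(j)],
  phi_{k,j} = phi_{k-1,j} - phi_{kk} phi_{k-1,k-j},  j = 1..k-1.
Step k = 1:
  phi_11 = rho(1) = 0.5046.
Step k = 2:
  phi_22 = [rho(2) - phi_11 rho(1)] / [1 - phi_11 rho(1)] = [0.5998 - (0.5046)(0.5046)] / [1 - (0.5046)(0.5046)]
         = 0.34517884 / 0.74537884 = 0.463092.
  Update: phi_21 = phi_11 - phi_22 phi_11 = 0.5046 - (0.463092)(0.5046) = 0.270924.
Step k = 3:
  phi_33 = [rho(3) - phi_21 rho(2) - phi_22 rho(1)] / [1 - phi_21 rho(1) - phi_22 rho(2)]
    numerator   = 0.6515 - (0.270924)(0.5998) - (0.463092)(0.5046) = 0.25532373
    denominator = 1 - (0.270924)(0.5046) - (0.463092)(0.5998) = 0.58552934
  phi_33 = 0.25532373 / 0.58552934 = 0.4361.
Therefore phi_{33} = 0.4361.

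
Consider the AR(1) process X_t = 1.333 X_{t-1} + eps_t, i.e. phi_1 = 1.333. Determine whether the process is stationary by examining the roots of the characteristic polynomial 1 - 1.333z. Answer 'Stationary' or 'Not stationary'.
\text{Not stationary}

The AR(p) characteristic polynomial is P(z) = 1 - 1.333z.
Stationarity requires all roots to lie outside the unit circle, i.e. |z| > 1 for every root.
This is linear in z: 1 + (-1.333) z = 0  =>  z = -1/(-1.333) = 0.750188,  |z| = 0.750188.
Moduli of all roots: 0.7502.
All moduli strictly greater than 1? No.
Verdict: Not stationary.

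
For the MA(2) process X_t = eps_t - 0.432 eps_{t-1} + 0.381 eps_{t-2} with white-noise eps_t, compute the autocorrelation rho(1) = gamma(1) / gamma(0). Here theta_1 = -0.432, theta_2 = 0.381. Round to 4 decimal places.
\rho(1) = -0.4480

For an MA(q) process with theta_0 = 1, the autocovariance is
  gamma(k) = sigma^2 * sum_{i=0..q-k} theta_i * theta_{i+k},
and rho(k) = gamma(k) / gamma(0). Sigma^2 cancels.
  numerator   = (1)*(-0.432) + (-0.432)*(0.381) = -0.596592.
  denominator = (1)^2 + (-0.432)^2 + (0.381)^2 = 1.331785.
  rho(1) = -0.596592 / 1.331785 = -0.4480.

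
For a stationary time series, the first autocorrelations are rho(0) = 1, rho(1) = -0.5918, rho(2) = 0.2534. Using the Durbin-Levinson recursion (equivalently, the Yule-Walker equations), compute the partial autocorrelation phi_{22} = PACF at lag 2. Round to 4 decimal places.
\phi_{22} = -0.1490

The PACF at lag k is phi_{kk}, the last component of the solution
to the Yule-Walker system G_k phi = r_k where
  (G_k)_{ij} = rho(|i - j|), (r_k)_i = rho(i), i,j = 1..k.
Equivalently, Durbin-Levinson gives phi_{kk} iteratively:
  phi_{11} = rho(1)
  phi_{kk} = [rho(k) - sum_{j=1..k-1} phi_{k-1,j} rho(k-j)]
            / [1 - sum_{j=1..k-1} phi_{k-1,j} rho(j)],
  phi_{k,j} = phi_{k-1,j} - phi_{kk} phi_{k-1,k-j},  j = 1..k-1.
Step k = 1:
  phi_11 = rho(1) = -0.5918.
Step k = 2:
  phi_22 = [rho(2) - phi_11 rho(1)] / [1 - phi_11 rho(1)] = [0.2534 - (-0.5918)(-0.5918)] / [1 - (-0.5918)(-0.5918)]
         = -0.09682724 / 0.64977276 = -0.149.
Therefore phi_{22} = -0.1490.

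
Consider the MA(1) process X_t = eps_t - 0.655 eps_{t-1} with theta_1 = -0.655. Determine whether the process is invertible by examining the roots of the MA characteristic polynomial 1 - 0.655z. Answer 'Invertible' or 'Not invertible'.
\text{Invertible}

The MA(q) characteristic polynomial is P(z) = 1 - 0.655z.
Invertibility requires all roots to lie outside the unit circle, i.e. |z| > 1 for every root.
This is linear in z: 1 + (-0.655) z = 0  =>  z = -1/(-0.655) = 1.526718,  |z| = 1.526718.
Moduli of all roots: 1.5267.
All moduli strictly greater than 1? Yes.
Verdict: Invertible.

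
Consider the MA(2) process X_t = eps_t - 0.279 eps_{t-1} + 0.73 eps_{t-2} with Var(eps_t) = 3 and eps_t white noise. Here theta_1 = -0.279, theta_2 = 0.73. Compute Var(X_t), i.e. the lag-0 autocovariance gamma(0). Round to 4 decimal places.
\gamma(0) = 4.8322

For an MA(q) process X_t = eps_t + sum_i theta_i eps_{t-i} with
Var(eps_t) = sigma^2, the variance is
  gamma(0) = sigma^2 * (1 + sum_i theta_i^2).
  sum_i theta_i^2 = (-0.279)^2 + (0.73)^2 = 0.077841 + 0.5329 = 0.610741.
  gamma(0) = 3 * (1 + 0.610741) = 3 * 1.610741 = 4.832223, which rounds to 4.8322.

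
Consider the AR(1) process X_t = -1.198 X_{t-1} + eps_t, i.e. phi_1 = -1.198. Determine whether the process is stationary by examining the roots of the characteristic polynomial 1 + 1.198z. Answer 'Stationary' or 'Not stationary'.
\text{Not stationary}

The AR(p) characteristic polynomial is P(z) = 1 + 1.198z.
Stationarity requires all roots to lie outside the unit circle, i.e. |z| > 1 for every root.
This is linear in z: 1 + (1.198) z = 0  =>  z = -1/(1.198) = -0.834725,  |z| = 0.834725.
Moduli of all roots: 0.8347.
All moduli strictly greater than 1? No.
Verdict: Not stationary.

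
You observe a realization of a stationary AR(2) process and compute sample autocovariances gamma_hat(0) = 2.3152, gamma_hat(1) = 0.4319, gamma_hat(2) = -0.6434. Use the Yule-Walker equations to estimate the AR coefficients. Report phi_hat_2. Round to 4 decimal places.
\hat\phi_{2} = -0.3240

The Yule-Walker equations for an AR(p) process read, in matrix form,
  Gamma_p phi = r_p,   with   (Gamma_p)_{ij} = gamma(|i - j|),
                       (r_p)_i = gamma(i),   i,j = 1..p.
Substitute the sample gammas (Toeplitz matrix and right-hand side of size 2):
  Gamma_p = [[2.3152, 0.4319], [0.4319, 2.3152]]
  r_p     = [0.4319, -0.6434]
Written out:
  2.3152 phi_1 + 0.4319 phi_2 = 0.4319
  0.4319 phi_1 + 2.3152 phi_2 = -0.6434
Solve by Cramer's rule:
  det = gamma(0)^2 - gamma(1)^2 = (2.3152)^2 - (0.4319)^2 = 5.36015104 - 0.18653761 = 5.17361343
  phi_hat_1 = [gamma(1) gamma(0) - gamma(1) gamma(2)] / det = [(0.4319)(2.3152) - (0.4319)(-0.6434)] / 5.17361343 = 1.27781934 / 5.17361343 = 0.247
  phi_hat_2 = [gamma(0) gamma(2) - gamma(1)^2] / det = [(2.3152)(-0.6434) - (0.4319)^2] / 5.17361343 = -1.67613729 / 5.17361343 = -0.324
So phi_hat = [0.2470, -0.3240].
Therefore phi_hat_2 = -0.3240.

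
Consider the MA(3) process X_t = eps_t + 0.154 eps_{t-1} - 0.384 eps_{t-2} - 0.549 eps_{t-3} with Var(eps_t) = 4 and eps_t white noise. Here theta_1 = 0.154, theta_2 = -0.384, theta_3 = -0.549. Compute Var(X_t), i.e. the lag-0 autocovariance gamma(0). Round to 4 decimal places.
\gamma(0) = 5.8903

For an MA(q) process X_t = eps_t + sum_i theta_i eps_{t-i} with
Var(eps_t) = sigma^2, the variance is
  gamma(0) = sigma^2 * (1 + sum_i theta_i^2).
  sum_i theta_i^2 = (0.154)^2 + (-0.384)^2 + (-0.549)^2 = 0.023716 + 0.147456 + 0.301401 = 0.472573.
  gamma(0) = 4 * (1 + 0.472573) = 4 * 1.472573 = 5.890292, which rounds to 5.8903.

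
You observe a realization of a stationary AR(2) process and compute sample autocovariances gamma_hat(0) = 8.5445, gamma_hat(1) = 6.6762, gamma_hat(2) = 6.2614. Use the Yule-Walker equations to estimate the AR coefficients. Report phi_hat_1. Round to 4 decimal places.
\hat\phi_{1} = 0.5360

The Yule-Walker equations for an AR(p) process read, in matrix form,
  Gamma_p phi = r_p,   with   (Gamma_p)_{ij} = gamma(|i - j|),
                       (r_p)_i = gamma(i),   i,j = 1..p.
Substitute the sample gammas (Toeplitz matrix and right-hand side of size 2):
  Gamma_p = [[8.5445, 6.6762], [6.6762, 8.5445]]
  r_p     = [6.6762, 6.2614]
Written out:
  8.5445 phi_1 + 6.6762 phi_2 = 6.6762
  6.6762 phi_1 + 8.5445 phi_2 = 6.2614
Solve by Cramer's rule:
  det = gamma(0)^2 - gamma(1)^2 = (8.5445)^2 - (6.6762)^2 = 73.00848025 - 44.57164644 = 28.43683381
  phi_hat_1 = [gamma(1) gamma(0) - gamma(1) gamma(2)] / det = [(6.6762)(8.5445) - (6.6762)(6.2614)] / 28.43683381 = 15.24243222 / 28.43683381 = 0.536
  phi_hat_2 = [gamma(0) gamma(2) - gamma(1)^2] / det = [(8.5445)(6.2614) - (6.6762)^2] / 28.43683381 = 8.92888586 / 28.43683381 = 0.314
So phi_hat = [0.5360, 0.3140].
Therefore phi_hat_1 = 0.5360.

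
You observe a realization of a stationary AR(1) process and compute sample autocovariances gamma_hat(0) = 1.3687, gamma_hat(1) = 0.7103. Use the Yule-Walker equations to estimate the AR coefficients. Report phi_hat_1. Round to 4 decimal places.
\hat\phi_{1} = 0.5190

The Yule-Walker equations for an AR(p) process read, in matrix form,
  Gamma_p phi = r_p,   with   (Gamma_p)_{ij} = gamma(|i - j|),
                       (r_p)_i = gamma(i),   i,j = 1..p.
Substitute the sample gammas (Toeplitz matrix and right-hand side of size 1):
  Gamma_p = [[1.3687]]
  r_p     = [0.7103]
With p = 1 this is the single equation gamma(0) phi_1 = gamma(1):
  phi_hat_1 = gamma(1) / gamma(0) = 0.7103 / 1.3687 = 0.5190.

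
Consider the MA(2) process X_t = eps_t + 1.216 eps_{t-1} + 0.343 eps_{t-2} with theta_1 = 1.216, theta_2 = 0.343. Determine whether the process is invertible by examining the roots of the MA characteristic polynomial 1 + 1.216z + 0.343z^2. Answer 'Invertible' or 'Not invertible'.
\text{Invertible}

The MA(q) characteristic polynomial is P(z) = 1 + 1.216z + 0.343z^2.
Invertibility requires all roots to lie outside the unit circle, i.e. |z| > 1 for every root.
Set 1 + (1.216) z + (0.343) z^2 = 0, i.e. a z^2 + b z + c = 0 with a = 0.343, b = 1.216, c = 1.
Discriminant D = b^2 - 4ac = (1.216)^2 - 4*(0.343)*1 = 1.478656 - (1.372) = 0.106656.
D >= 0, so the roots are real: z = (-b +/- sqrt(D)) / (2a) = (-1.216 +/- 0.326582) / (0.686).
  z_1 = (-1.216 + 0.326582) / (0.686) = -1.2965,   |z_1| = 1.2965.
  z_2 = (-1.216 - 0.326582) / (0.686) = -2.2487,   |z_2| = 2.2487.
Moduli of all roots: 1.2965, 2.2487.
All moduli strictly greater than 1? Yes.
Verdict: Invertible.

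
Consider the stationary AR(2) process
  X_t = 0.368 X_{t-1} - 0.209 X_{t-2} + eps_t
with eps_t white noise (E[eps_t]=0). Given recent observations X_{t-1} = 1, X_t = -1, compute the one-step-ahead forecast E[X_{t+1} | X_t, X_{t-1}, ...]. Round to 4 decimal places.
E[X_{t+1} \mid \mathcal F_t] = -0.5770

For an AR(p) model X_t = c + sum_i phi_i X_{t-i} + eps_t, the
one-step-ahead conditional mean is
  E[X_{t+1} | X_t, ...] = c + sum_i phi_i X_{t+1-i}.
Substitute known values:
  E[X_{t+1} | ...] = (0.368) * (-1) + (-0.209) * (1)
                   = -0.5770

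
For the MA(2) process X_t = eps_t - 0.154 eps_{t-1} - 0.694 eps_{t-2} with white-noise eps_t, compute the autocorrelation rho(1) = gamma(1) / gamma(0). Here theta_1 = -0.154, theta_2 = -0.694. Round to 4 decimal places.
\rho(1) = -0.0313

For an MA(q) process with theta_0 = 1, the autocovariance is
  gamma(k) = sigma^2 * sum_{i=0..q-k} theta_i * theta_{i+k},
and rho(k) = gamma(k) / gamma(0). Sigma^2 cancels.
  numerator   = (1)*(-0.154) + (-0.154)*(-0.694) = -0.047124.
  denominator = (1)^2 + (-0.154)^2 + (-0.694)^2 = 1.505352.
  rho(1) = -0.047124 / 1.505352 = -0.0313.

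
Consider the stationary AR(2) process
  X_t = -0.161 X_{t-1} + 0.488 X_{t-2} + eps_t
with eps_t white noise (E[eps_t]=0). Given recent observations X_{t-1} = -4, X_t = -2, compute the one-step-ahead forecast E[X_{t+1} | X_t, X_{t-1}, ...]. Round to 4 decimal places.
E[X_{t+1} \mid \mathcal F_t] = -1.6300

For an AR(p) model X_t = c + sum_i phi_i X_{t-i} + eps_t, the
one-step-ahead conditional mean is
  E[X_{t+1} | X_t, ...] = c + sum_i phi_i X_{t+1-i}.
Substitute known values:
  E[X_{t+1} | ...] = (-0.161) * (-2) + (0.488) * (-4)
                   = -1.6300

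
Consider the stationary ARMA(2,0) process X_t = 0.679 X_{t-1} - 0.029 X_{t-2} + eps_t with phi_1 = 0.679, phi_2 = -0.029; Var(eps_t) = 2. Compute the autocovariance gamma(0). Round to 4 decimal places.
\gamma(0) = 3.5454

Multiply the model equation by X_{t-k} and take expectations. With theta_0 = psi_0 = 1 and psi_j the MA(infinity) weights, this gives
  gamma(k) - sum_i phi_i gamma(k-i) = c_k,
  c_k = sigma^2 * sum_{j=k..q} theta_j psi_{j-k}   (c_k = 0 for k > q),
using gamma(-m) = gamma(m).
Pure AR (q = 0): c_0 = sigma^2 = 2, c_k = 0 for k >= 1.
Equations for k = 0, 1, 2 (AR order 2, c_2 = 0):
  (E0) gamma(0) = phi_1 gamma(1) + phi_2 gamma(2) + c_0
  (E1) gamma(1) = phi_1 gamma(0) + phi_2 gamma(1) + c_1
  (E2) gamma(2) = phi_1 gamma(1) + phi_2 gamma(0)
From (E1): gamma(1) = A gamma(0) + B with
  A = phi_1 / (1 - phi_2) = 0.679 / 1.029 = 0.659864,   B = c_1 / (1 - phi_2) = 0 / 1.029 = 0.
Insert (E2) into (E0): gamma(0) (1 - phi_2^2) = phi_1 (1 + phi_2) gamma(1) + c_0.
  phi_1 (1 + phi_2) = (0.679)(0.971) = 0.659309,   1 - phi_2^2 = 0.999159.
Replace gamma(1) by A gamma(0) + B and collect gamma(0):
  gamma(0) [0.999159 - (0.659309)(0.659864)] = c_0 = 2
  gamma(0) * 0.564105 = 2
  gamma(0) = 2 / 0.564105 = 3.545441.
Therefore gamma(0) = 3.5454 (to 4 decimal places).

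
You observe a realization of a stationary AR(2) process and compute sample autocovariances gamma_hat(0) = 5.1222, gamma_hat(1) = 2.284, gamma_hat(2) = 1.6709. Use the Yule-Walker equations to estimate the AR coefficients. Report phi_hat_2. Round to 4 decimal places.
\hat\phi_{2} = 0.1590

The Yule-Walker equations for an AR(p) process read, in matrix form,
  Gamma_p phi = r_p,   with   (Gamma_p)_{ij} = gamma(|i - j|),
                       (r_p)_i = gamma(i),   i,j = 1..p.
Substitute the sample gammas (Toeplitz matrix and right-hand side of size 2):
  Gamma_p = [[5.1222, 2.284], [2.284, 5.1222]]
  r_p     = [2.284, 1.6709]
Written out:
  5.1222 phi_1 + 2.284 phi_2 = 2.284
  2.284 phi_1 + 5.1222 phi_2 = 1.6709
Solve by Cramer's rule:
  det = gamma(0)^2 - gamma(1)^2 = (5.1222)^2 - (2.284)^2 = 26.23693284 - 5.216656 = 21.02027684
  phi_hat_1 = [gamma(1) gamma(0) - gamma(1) gamma(2)] / det = [(2.284)(5.1222) - (2.284)(1.6709)] / 21.02027684 = 7.8827692 / 21.02027684 = 0.375
  phi_hat_2 = [gamma(0) gamma(2) - gamma(1)^2] / det = [(5.1222)(1.6709) - (2.284)^2] / 21.02027684 = 3.34202798 / 21.02027684 = 0.159
So phi_hat = [0.3750, 0.1590].
Therefore phi_hat_2 = 0.1590.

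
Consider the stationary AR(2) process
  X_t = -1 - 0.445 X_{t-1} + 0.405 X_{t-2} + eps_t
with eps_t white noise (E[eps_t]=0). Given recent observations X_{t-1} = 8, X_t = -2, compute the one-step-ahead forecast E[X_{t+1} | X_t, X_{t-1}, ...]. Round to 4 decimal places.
E[X_{t+1} \mid \mathcal F_t] = 3.1300

For an AR(p) model X_t = c + sum_i phi_i X_{t-i} + eps_t, the
one-step-ahead conditional mean is
  E[X_{t+1} | X_t, ...] = c + sum_i phi_i X_{t+1-i}.
Substitute known values:
  E[X_{t+1} | ...] = -1 + (-0.445) * (-2) + (0.405) * (8)
                   = 3.1300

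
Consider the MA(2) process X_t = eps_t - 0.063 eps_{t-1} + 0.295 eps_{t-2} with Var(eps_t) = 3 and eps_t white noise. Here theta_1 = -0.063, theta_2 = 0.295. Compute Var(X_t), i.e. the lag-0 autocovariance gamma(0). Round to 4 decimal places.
\gamma(0) = 3.2730

For an MA(q) process X_t = eps_t + sum_i theta_i eps_{t-i} with
Var(eps_t) = sigma^2, the variance is
  gamma(0) = sigma^2 * (1 + sum_i theta_i^2).
  sum_i theta_i^2 = (-0.063)^2 + (0.295)^2 = 0.003969 + 0.087025 = 0.090994.
  gamma(0) = 3 * (1 + 0.090994) = 3 * 1.090994 = 3.272982, which rounds to 3.2730.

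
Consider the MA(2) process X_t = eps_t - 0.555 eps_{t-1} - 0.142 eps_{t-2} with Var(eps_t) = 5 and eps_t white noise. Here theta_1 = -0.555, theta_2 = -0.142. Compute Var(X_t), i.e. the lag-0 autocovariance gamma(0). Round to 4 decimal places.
\gamma(0) = 6.6409

For an MA(q) process X_t = eps_t + sum_i theta_i eps_{t-i} with
Var(eps_t) = sigma^2, the variance is
  gamma(0) = sigma^2 * (1 + sum_i theta_i^2).
  sum_i theta_i^2 = (-0.555)^2 + (-0.142)^2 = 0.308025 + 0.020164 = 0.328189.
  gamma(0) = 5 * (1 + 0.328189) = 5 * 1.328189 = 6.640945, which rounds to 6.6409.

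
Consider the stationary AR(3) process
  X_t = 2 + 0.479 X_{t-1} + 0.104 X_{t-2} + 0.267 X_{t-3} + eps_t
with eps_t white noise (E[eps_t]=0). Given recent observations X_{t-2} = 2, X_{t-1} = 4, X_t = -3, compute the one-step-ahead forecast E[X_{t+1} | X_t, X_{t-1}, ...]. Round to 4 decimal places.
E[X_{t+1} \mid \mathcal F_t] = 1.5130

For an AR(p) model X_t = c + sum_i phi_i X_{t-i} + eps_t, the
one-step-ahead conditional mean is
  E[X_{t+1} | X_t, ...] = c + sum_i phi_i X_{t+1-i}.
Substitute known values:
  E[X_{t+1} | ...] = 2 + (0.479) * (-3) + (0.104) * (4) + (0.267) * (2)
                   = 1.5130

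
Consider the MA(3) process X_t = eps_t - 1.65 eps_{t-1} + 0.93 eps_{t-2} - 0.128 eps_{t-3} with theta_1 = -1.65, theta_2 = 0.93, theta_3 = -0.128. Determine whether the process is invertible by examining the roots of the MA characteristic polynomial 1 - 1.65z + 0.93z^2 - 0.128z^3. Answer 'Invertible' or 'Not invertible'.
\text{Invertible}

The MA(q) characteristic polynomial is P(z) = 1 - 1.65z + 0.93z^2 - 0.128z^3.
Invertibility requires all roots to lie outside the unit circle, i.e. |z| > 1 for every root.
Degree 3: look for a simple real root z0 first, then factor out (1 - z/z0) and solve the remaining quadratic.
Testing z0 = 5: P(5) = 1 + (-1.65)(5) + (0.93)(5)^2 + (-0.128)(5)^3
  = 1 + (-8.25) + (23.25) + (-16) = 0.  So z_0 = 5 is a root, |z_0| = 5.
Divide out the factor (1 - 0.2 z) = (1 - z/z0) (since 1/z0 = 0.2):
  P(z) = (1 - 0.2 z)(1 + (-1.45) z + (0.64) z^2)
  [check: z-coef -1.45 - (0.2) = -1.65; z^2-coef 0.64 - (0.2)(-1.45) = 0.93; z^3-coef -(0.2)(0.64) = -0.128.]
Remaining roots from the quadratic factor 1 + (-1.45) z + (0.64) z^2:
  Set 1 + (-1.45) z + (0.64) z^2 = 0, i.e. a z^2 + b z + c = 0 with a = 0.64, b = -1.45, c = 1.
  Discriminant D = b^2 - 4ac = (-1.45)^2 - 4*(0.64)*1 = 2.1025 - (2.56) = -0.4575.
  D < 0, so the roots are the complex-conjugate pair z = (-b +/- i sqrt(-D)) / (2a) = 1.1328 +/- 0.5284i.
  For a conjugate pair |z|^2 = z * conj(z) = (product of roots) = c/a = 1/(0.64) = 1.5625, so |z| = sqrt(1.5625) = 1.25 for both roots.
Moduli of all roots: 5.0000, 1.2500, 1.2500.
All moduli strictly greater than 1? Yes.
Verdict: Invertible.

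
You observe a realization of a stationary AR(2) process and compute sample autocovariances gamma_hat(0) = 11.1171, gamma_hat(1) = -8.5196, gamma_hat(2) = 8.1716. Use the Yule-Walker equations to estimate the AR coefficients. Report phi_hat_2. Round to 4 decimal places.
\hat\phi_{2} = 0.3580

The Yule-Walker equations for an AR(p) process read, in matrix form,
  Gamma_p phi = r_p,   with   (Gamma_p)_{ij} = gamma(|i - j|),
                       (r_p)_i = gamma(i),   i,j = 1..p.
Substitute the sample gammas (Toeplitz matrix and right-hand side of size 2):
  Gamma_p = [[11.1171, -8.5196], [-8.5196, 11.1171]]
  r_p     = [-8.5196, 8.1716]
Written out:
  11.1171 phi_1 - 8.5196 phi_2 = -8.5196
  -8.5196 phi_1 + 11.1171 phi_2 = 8.1716
Solve by Cramer's rule:
  det = gamma(0)^2 - gamma(1)^2 = (11.1171)^2 - (-8.5196)^2 = 123.58991241 - 72.58358416 = 51.00632825
  phi_hat_1 = [gamma(1) gamma(0) - gamma(1) gamma(2)] / det = [(-8.5196)(11.1171) - (-8.5196)(8.1716)] / 51.00632825 = -25.0944818 / 51.00632825 = -0.492
  phi_hat_2 = [gamma(0) gamma(2) - gamma(1)^2] / det = [(11.1171)(8.1716) - (-8.5196)^2] / 51.00632825 = 18.2609102 / 51.00632825 = 0.358
So phi_hat = [-0.4920, 0.3580].
Therefore phi_hat_2 = 0.3580.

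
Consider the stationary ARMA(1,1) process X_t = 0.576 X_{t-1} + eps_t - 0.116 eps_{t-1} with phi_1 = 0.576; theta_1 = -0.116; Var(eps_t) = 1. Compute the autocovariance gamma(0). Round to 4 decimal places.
\gamma(0) = 1.3167

Multiply the model equation by X_{t-k} and take expectations. With theta_0 = psi_0 = 1 and psi_j the MA(infinity) weights, this gives
  gamma(k) - sum_i phi_i gamma(k-i) = c_k,
  c_k = sigma^2 * sum_{j=k..q} theta_j psi_{j-k}   (c_k = 0 for k > q),
using gamma(-m) = gamma(m).
psi-weights needed (psi_j = theta_j + sum_i phi_i psi_{j-i}):
  psi_1 = theta_1 + phi_1 = -0.116 + (0.576) = 0.46
Right-hand sides:
  c_0 = sigma^2 (1 + theta_1 psi_1) = 1 * (1 + (-0.116)(0.46)) = 1 * 0.94664 = 0.94664
  c_1 = sigma^2 theta_1 = 1 * (-0.116) = -0.116
  c_2 = 0
Equations for k = 0 and k = 1 (AR order 1):
  gamma(0) = phi_1 gamma(1) + c_0
  gamma(1) = phi_1 gamma(0) + c_1
Substituting the second into the first: gamma(0) (1 - phi_1^2) = c_0 + phi_1 c_1, so
  gamma(0) = (c_0 + phi_1 c_1) / (1 - phi_1^2) = (0.94664 + (0.576)(-0.116)) / (1 - (0.576)^2) = 0.879824 / 0.668224 = 1.31666.
Therefore gamma(0) = 1.3167 (to 4 decimal places).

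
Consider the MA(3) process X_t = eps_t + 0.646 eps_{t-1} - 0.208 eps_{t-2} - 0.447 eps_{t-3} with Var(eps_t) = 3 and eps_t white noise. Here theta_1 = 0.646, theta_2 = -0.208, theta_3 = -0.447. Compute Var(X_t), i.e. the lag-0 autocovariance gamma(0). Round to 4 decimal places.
\gamma(0) = 4.9812

For an MA(q) process X_t = eps_t + sum_i theta_i eps_{t-i} with
Var(eps_t) = sigma^2, the variance is
  gamma(0) = sigma^2 * (1 + sum_i theta_i^2).
  sum_i theta_i^2 = (0.646)^2 + (-0.208)^2 + (-0.447)^2 = 0.417316 + 0.043264 + 0.199809 = 0.660389.
  gamma(0) = 3 * (1 + 0.660389) = 3 * 1.660389 = 4.981167, which rounds to 4.9812.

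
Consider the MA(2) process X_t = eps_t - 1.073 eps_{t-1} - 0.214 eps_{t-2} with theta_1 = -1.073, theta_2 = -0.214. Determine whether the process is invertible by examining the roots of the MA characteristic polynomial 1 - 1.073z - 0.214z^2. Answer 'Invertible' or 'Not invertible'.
\text{Not invertible}

The MA(q) characteristic polynomial is P(z) = 1 - 1.073z - 0.214z^2.
Invertibility requires all roots to lie outside the unit circle, i.e. |z| > 1 for every root.
Set 1 + (-1.073) z + (-0.214) z^2 = 0, i.e. a z^2 + b z + c = 0 with a = -0.214, b = -1.073, c = 1.
Discriminant D = b^2 - 4ac = (-1.073)^2 - 4*(-0.214)*1 = 1.151329 - (-0.856) = 2.007329.
D >= 0, so the roots are real: z = (-b +/- sqrt(D)) / (2a) = (1.073 +/- 1.416802) / (-0.428).
  z_1 = (1.073 + 1.416802) / (-0.428) = -5.8173,   |z_1| = 5.8173.
  z_2 = (1.073 - 1.416802) / (-0.428) = 0.8033,   |z_2| = 0.8033.
Moduli of all roots: 5.8173, 0.8033.
All moduli strictly greater than 1? No.
Verdict: Not invertible.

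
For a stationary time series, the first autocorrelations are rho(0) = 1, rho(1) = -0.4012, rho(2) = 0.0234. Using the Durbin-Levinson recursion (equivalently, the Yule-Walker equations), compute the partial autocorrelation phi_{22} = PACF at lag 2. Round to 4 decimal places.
\phi_{22} = -0.1640

The PACF at lag k is phi_{kk}, the last component of the solution
to the Yule-Walker system G_k phi = r_k where
  (G_k)_{ij} = rho(|i - j|), (r_k)_i = rho(i), i,j = 1..k.
Equivalently, Durbin-Levinson gives phi_{kk} iteratively:
  phi_{11} = rho(1)
  phi_{kk} = [rho(k) - sum_{j=1..k-1} phi_{k-1,j} rho(k-j)]
            / [1 - sum_{j=1..k-1} phi_{k-1,j} rho(j)],
  phi_{k,j} = phi_{k-1,j} - phi_{kk} phi_{k-1,k-j},  j = 1..k-1.
Step k = 1:
  phi_11 = rho(1) = -0.4012.
Step k = 2:
  phi_22 = [rho(2) - phi_11 rho(1)] / [1 - phi_11 rho(1)] = [0.0234 - (-0.4012)(-0.4012)] / [1 - (-0.4012)(-0.4012)]
         = -0.13756144 / 0.83903856 = -0.164.
Therefore phi_{22} = -0.1640.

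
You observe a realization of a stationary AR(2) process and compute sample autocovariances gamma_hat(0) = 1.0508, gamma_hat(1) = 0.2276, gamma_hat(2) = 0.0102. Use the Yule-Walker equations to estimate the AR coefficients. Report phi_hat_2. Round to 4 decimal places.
\hat\phi_{2} = -0.0390

The Yule-Walker equations for an AR(p) process read, in matrix form,
  Gamma_p phi = r_p,   with   (Gamma_p)_{ij} = gamma(|i - j|),
                       (r_p)_i = gamma(i),   i,j = 1..p.
Substitute the sample gammas (Toeplitz matrix and right-hand side of size 2):
  Gamma_p = [[1.0508, 0.2276], [0.2276, 1.0508]]
  r_p     = [0.2276, 0.0102]
Written out:
  1.0508 phi_1 + 0.2276 phi_2 = 0.2276
  0.2276 phi_1 + 1.0508 phi_2 = 0.0102
Solve by Cramer's rule:
  det = gamma(0)^2 - gamma(1)^2 = (1.0508)^2 - (0.2276)^2 = 1.10418064 - 0.05180176 = 1.05237888
  phi_hat_1 = [gamma(1) gamma(0) - gamma(1) gamma(2)] / det = [(0.2276)(1.0508) - (0.2276)(0.0102)] / 1.05237888 = 0.23684056 / 1.05237888 = 0.2251
  phi_hat_2 = [gamma(0) gamma(2) - gamma(1)^2] / det = [(1.0508)(0.0102) - (0.2276)^2] / 1.05237888 = -0.0410836 / 1.05237888 = -0.039
So phi_hat = [0.2251, -0.0390].
Therefore phi_hat_2 = -0.0390.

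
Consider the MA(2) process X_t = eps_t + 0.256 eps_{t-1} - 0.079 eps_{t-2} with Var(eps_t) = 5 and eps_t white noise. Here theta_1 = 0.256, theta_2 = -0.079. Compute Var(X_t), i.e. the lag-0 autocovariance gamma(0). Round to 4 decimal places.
\gamma(0) = 5.3589

For an MA(q) process X_t = eps_t + sum_i theta_i eps_{t-i} with
Var(eps_t) = sigma^2, the variance is
  gamma(0) = sigma^2 * (1 + sum_i theta_i^2).
  sum_i theta_i^2 = (0.256)^2 + (-0.079)^2 = 0.065536 + 0.006241 = 0.071777.
  gamma(0) = 5 * (1 + 0.071777) = 5 * 1.071777 = 5.358885, which rounds to 5.3589.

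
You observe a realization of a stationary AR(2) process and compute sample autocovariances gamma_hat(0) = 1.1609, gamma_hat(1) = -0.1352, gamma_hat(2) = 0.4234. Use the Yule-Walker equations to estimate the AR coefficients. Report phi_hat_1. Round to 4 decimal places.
\hat\phi_{1} = -0.0750

The Yule-Walker equations for an AR(p) process read, in matrix form,
  Gamma_p phi = r_p,   with   (Gamma_p)_{ij} = gamma(|i - j|),
                       (r_p)_i = gamma(i),   i,j = 1..p.
Substitute the sample gammas (Toeplitz matrix and right-hand side of size 2):
  Gamma_p = [[1.1609, -0.1352], [-0.1352, 1.1609]]
  r_p     = [-0.1352, 0.4234]
Written out:
  1.1609 phi_1 - 0.1352 phi_2 = -0.1352
  -0.1352 phi_1 + 1.1609 phi_2 = 0.4234
Solve by Cramer's rule:
  det = gamma(0)^2 - gamma(1)^2 = (1.1609)^2 - (-0.1352)^2 = 1.34768881 - 0.01827904 = 1.32940977
  phi_hat_1 = [gamma(1) gamma(0) - gamma(1) gamma(2)] / det = [(-0.1352)(1.1609) - (-0.1352)(0.4234)] / 1.32940977 = -0.09971 / 1.32940977 = -0.075
  phi_hat_2 = [gamma(0) gamma(2) - gamma(1)^2] / det = [(1.1609)(0.4234) - (-0.1352)^2] / 1.32940977 = 0.47324602 / 1.32940977 = 0.356
So phi_hat = [-0.0750, 0.3560].
Therefore phi_hat_1 = -0.0750.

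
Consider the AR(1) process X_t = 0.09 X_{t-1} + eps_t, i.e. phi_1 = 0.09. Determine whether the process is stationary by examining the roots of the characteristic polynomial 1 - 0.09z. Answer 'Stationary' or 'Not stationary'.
\text{Stationary}

The AR(p) characteristic polynomial is P(z) = 1 - 0.09z.
Stationarity requires all roots to lie outside the unit circle, i.e. |z| > 1 for every root.
This is linear in z: 1 + (-0.09) z = 0  =>  z = -1/(-0.09) = 11.111111,  |z| = 11.111111.
Moduli of all roots: 11.1111.
All moduli strictly greater than 1? Yes.
Verdict: Stationary.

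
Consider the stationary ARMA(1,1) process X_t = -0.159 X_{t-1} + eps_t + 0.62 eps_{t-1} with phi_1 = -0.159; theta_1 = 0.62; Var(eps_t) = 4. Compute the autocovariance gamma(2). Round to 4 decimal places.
\gamma(2) = -0.2711

Multiply the model equation by X_{t-k} and take expectations. With theta_0 = psi_0 = 1 and psi_j the MA(infinity) weights, this gives
  gamma(k) - sum_i phi_i gamma(k-i) = c_k,
  c_k = sigma^2 * sum_{j=k..q} theta_j psi_{j-k}   (c_k = 0 for k > q),
using gamma(-m) = gamma(m).
psi-weights needed (psi_j = theta_j + sum_i phi_i psi_{j-i}):
  psi_1 = theta_1 + phi_1 = 0.62 + (-0.159) = 0.461
Right-hand sides:
  c_0 = sigma^2 (1 + theta_1 psi_1) = 4 * (1 + (0.62)(0.461)) = 4 * 1.28582 = 5.14328
  c_1 = sigma^2 theta_1 = 4 * (0.62) = 2.48
  c_2 = 0
Equations for k = 0 and k = 1 (AR order 1):
  gamma(0) = phi_1 gamma(1) + c_0
  gamma(1) = phi_1 gamma(0) + c_1
Substituting the second into the first: gamma(0) (1 - phi_1^2) = c_0 + phi_1 c_1, so
  gamma(0) = (c_0 + phi_1 c_1) / (1 - phi_1^2) = (5.14328 + (-0.159)(2.48)) / (1 - (-0.159)^2) = 4.74896 / 0.974719 = 4.872132.
  gamma(1) = phi_1 gamma(0) + c_1 = (-0.159)(4.872132) + (2.48) = 1.705331.
For k = 2 (> q): gamma(2) = phi_1 gamma(1) = (-0.159)(1.705331) = -0.271148.
Therefore gamma(2) = -0.2711 (to 4 decimal places).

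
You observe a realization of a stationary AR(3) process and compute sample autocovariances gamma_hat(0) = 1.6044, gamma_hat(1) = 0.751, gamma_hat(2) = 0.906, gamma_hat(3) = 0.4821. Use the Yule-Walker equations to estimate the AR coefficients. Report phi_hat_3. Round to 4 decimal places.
\hat\phi_{3} = -0.0860

The Yule-Walker equations for an AR(p) process read, in matrix form,
  Gamma_p phi = r_p,   with   (Gamma_p)_{ij} = gamma(|i - j|),
                       (r_p)_i = gamma(i),   i,j = 1..p.
Substitute the sample gammas (Toeplitz matrix and right-hand side of size 3):
  Gamma_p = [[1.6044, 0.751, 0.906], [0.751, 1.6044, 0.751], [0.906, 0.751, 1.6044]]
  r_p     = [0.751, 0.906, 0.4821]
Written out (R1..R3):
  (R1) 1.6044 phi_1 + 0.751 phi_2 + 0.906 phi_3 = 0.751
  (R2) 0.751 phi_1 + 1.6044 phi_2 + 0.751 phi_3 = 0.906
  (R3) 0.906 phi_1 + 0.751 phi_2 + 1.6044 phi_3 = 0.4821
Gaussian elimination:
  R2 <- R2 - (0.751/1.6044) R1 = R2 - (0.468088) R1:  1.252866 phi_2 + 0.326912 phi_3 = 0.554466
  R3 <- R3 - (0.906/1.6044) R1 = R3 - (0.564697) R1:  0.326912 phi_2 + 1.092784 phi_3 = 0.058012
  R3 <- R3 - (0.326912/1.252866) R2 = R3 - (0.260932) R2:  1.007483 phi_3 = -0.086665
Back-substitution:
  phi_hat_3 = -0.086665 / 1.007483 = -0.086022
  phi_hat_2 = (0.554466 - (0.326912)(-0.086022)) / 1.252866 = 0.465004
  phi_hat_1 = (0.751 - (0.751)(0.465004) - (0.906)(-0.086022)) / 1.6044 = 0.299001
So phi_hat = [0.2990, 0.4650, -0.0860].
Therefore phi_hat_3 = -0.0860.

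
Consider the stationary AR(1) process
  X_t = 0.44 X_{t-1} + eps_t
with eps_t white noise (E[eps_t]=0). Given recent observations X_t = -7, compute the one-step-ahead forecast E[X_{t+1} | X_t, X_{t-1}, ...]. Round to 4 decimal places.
E[X_{t+1} \mid \mathcal F_t] = -3.0800

For an AR(p) model X_t = c + sum_i phi_i X_{t-i} + eps_t, the
one-step-ahead conditional mean is
  E[X_{t+1} | X_t, ...] = c + sum_i phi_i X_{t+1-i}.
Substitute known values:
  E[X_{t+1} | ...] = (0.44) * (-7)
                   = -3.0800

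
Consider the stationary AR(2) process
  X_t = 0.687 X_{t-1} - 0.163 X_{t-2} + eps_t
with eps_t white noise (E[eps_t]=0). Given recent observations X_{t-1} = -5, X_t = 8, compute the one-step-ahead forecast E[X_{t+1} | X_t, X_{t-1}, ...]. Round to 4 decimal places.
E[X_{t+1} \mid \mathcal F_t] = 6.3110

For an AR(p) model X_t = c + sum_i phi_i X_{t-i} + eps_t, the
one-step-ahead conditional mean is
  E[X_{t+1} | X_t, ...] = c + sum_i phi_i X_{t+1-i}.
Substitute known values:
  E[X_{t+1} | ...] = (0.687) * (8) + (-0.163) * (-5)
                   = 6.3110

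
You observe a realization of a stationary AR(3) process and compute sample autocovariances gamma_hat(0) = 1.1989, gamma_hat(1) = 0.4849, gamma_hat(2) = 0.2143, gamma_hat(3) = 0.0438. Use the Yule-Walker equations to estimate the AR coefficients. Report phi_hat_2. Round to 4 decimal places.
\hat\phi_{2} = 0.0380

The Yule-Walker equations for an AR(p) process read, in matrix form,
  Gamma_p phi = r_p,   with   (Gamma_p)_{ij} = gamma(|i - j|),
                       (r_p)_i = gamma(i),   i,j = 1..p.
Substitute the sample gammas (Toeplitz matrix and right-hand side of size 3):
  Gamma_p = [[1.1989, 0.4849, 0.2143], [0.4849, 1.1989, 0.4849], [0.2143, 0.4849, 1.1989]]
  r_p     = [0.4849, 0.2143, 0.0438]
Written out (R1..R3):
  (R1) 1.1989 phi_1 + 0.4849 phi_2 + 0.2143 phi_3 = 0.4849
  (R2) 0.4849 phi_1 + 1.1989 phi_2 + 0.4849 phi_3 = 0.2143
  (R3) 0.2143 phi_1 + 0.4849 phi_2 + 1.1989 phi_3 = 0.0438
Gaussian elimination:
  R2 <- R2 - (0.4849/1.1989) R1 = R2 - (0.404454) R1:  1.00278 phi_2 + 0.398225 phi_3 = 0.01818
  R3 <- R3 - (0.2143/1.1989) R1 = R3 - (0.178747) R1:  0.398225 phi_2 + 1.160594 phi_3 = -0.042875
  R3 <- R3 - (0.398225/1.00278) R2 = R3 - (0.397121) R2:  1.002451 phi_3 = -0.050094
Back-substitution:
  phi_hat_3 = -0.050094 / 1.002451 = -0.049972
  phi_hat_2 = (0.01818 - (0.398225)(-0.049972)) / 1.00278 = 0.037975
  phi_hat_1 = (0.4849 - (0.4849)(0.037975) - (0.2143)(-0.049972)) / 1.1989 = 0.398027
So phi_hat = [0.3980, 0.0380, -0.0500].
Therefore phi_hat_2 = 0.0380.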